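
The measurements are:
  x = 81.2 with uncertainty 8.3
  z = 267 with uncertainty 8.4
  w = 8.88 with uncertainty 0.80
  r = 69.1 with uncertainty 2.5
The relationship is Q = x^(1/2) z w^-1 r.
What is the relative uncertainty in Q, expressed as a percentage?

11.4%

Each factor contributes (exponent × relative error)² to (δQ/Q)²:
  (½·δx/x)² = (0.5×0.102)² = 0.00261;  (1·δz/z)² = (1×0.0315)² = 0.000990;  (-1·δw/w)² = (-1×0.0901)² = 0.00812;  (1·δr/r)² = (1×0.0362)² = 0.00131
δQ/Q = √(0.0130) = 0.114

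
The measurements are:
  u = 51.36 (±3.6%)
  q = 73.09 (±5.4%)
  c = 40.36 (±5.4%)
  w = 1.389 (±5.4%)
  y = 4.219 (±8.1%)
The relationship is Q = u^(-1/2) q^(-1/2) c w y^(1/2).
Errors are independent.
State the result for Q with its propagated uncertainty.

Since Q is a product/quotient, work with relative uncertainties:
  (−½·δu/u)² = (-0.5×0.0360)² = 0.000324;  (−½·δq/q)² = (-0.5×0.0540)² = 0.000729;  (1·δc/c)² = (1×0.0540)² = 0.00292;  (1·δw/w)² = (1×0.0540)² = 0.00292;  (½·δy/y)² = (0.5×0.0810)² = 0.00164
δQ/Q = √(0.00853) = 0.0923
Q = 1.879, so δQ = 0.0923 × 1.879 = 0.174.

1.879 ± 0.174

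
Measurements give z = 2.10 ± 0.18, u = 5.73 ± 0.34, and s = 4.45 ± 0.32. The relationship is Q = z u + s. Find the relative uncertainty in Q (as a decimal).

Let p = z·u = 12.0. δp/p = √((1·δz/z)² + (1·δu/u)²) = √(0.00735 + 0.00352) = 0.104, so δp = 1.25.
Q = p + s: δQ = √(δp² + δs²) = √(1.57 + 0.102) = 1.29
Q = 16.5, so δQ/Q = 1.29/16.5 = 0.0785.

0.0785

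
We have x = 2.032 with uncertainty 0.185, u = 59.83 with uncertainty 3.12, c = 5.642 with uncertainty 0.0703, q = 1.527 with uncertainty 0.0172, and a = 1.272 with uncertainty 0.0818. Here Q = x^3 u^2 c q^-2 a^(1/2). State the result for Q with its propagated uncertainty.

Products/powers → add relative errors in quadrature, weighted by exponent:
  (3·δx/x)² = (3×0.0910)² = 0.0746;  (2·δu/u)² = (2×0.0521)² = 0.0109;  (1·δc/c)² = (1×0.0125)² = 0.000155;  (-2·δq/q)² = (-2×0.0113)² = 0.000508;  (½·δa/a)² = (0.5×0.0643)² = 0.00103
δQ/Q = √(0.0872) = 0.295
Q = 81960, so δQ = 0.295 × 81960 = 24200.

81960 ± 24200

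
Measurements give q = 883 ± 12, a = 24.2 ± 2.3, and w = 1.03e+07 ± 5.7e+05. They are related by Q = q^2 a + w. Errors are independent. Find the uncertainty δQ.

1.95e+06

Let p = q^2·a = 1.89e+07. δp/p = √((2·δq/q)² + (1·δa/a)²) = √(0.000739 + 0.00903) = 0.0989, so δp = 1.87e+06.
Q = p + w: δQ = √(δp² + δw²) = √(3.48e+12 + 3.25e+11) = 1.95e+06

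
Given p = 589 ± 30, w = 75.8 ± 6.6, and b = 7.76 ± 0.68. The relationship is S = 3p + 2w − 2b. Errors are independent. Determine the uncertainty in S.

91.0

Absolute uncertainties add in quadrature for a linear combination:
  (3·δp)² = 8100;  (2·δw)² = 174;  (2·δb)² = 1.85
δS = √(8280) = 91.0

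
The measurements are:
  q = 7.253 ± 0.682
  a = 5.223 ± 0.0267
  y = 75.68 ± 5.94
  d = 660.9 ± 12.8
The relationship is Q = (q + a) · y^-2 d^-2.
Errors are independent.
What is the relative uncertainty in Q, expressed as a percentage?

17.1%

Let u = q + a = 12.48. δu = √(δq² + δa²) = √(0.465 + 0.000713) = 0.683, so δu/u = 0.0547.
Q is then a monomial in u, y, d:
δQ/Q = √((δu/u)² + (-2·δy/y)² + (-2·δd/d)²) = √(0.00299 + 0.0246 + 0.00150) = 0.171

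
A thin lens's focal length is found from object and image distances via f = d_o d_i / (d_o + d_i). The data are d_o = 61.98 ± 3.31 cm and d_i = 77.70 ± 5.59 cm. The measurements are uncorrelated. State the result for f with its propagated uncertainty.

∂f/∂d_o = (d_i/(d_o+d_i))² = 0.309;  ∂f/∂d_i = (d_o/(d_o+d_i))² = 0.197
δf = √((∂f/∂d_o · δd_o)² + (∂f/∂d_i · δd_i)²) = √(1.05 + 1.21) = 1.50 cm
f = 34.48 cm.

34.48 ± 1.50 cm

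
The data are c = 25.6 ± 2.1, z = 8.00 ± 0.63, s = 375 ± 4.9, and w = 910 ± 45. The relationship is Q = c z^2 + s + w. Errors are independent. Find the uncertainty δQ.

294

Let p = c·z^2 = 1640. δp/p = √((1·δc/c)² + (2·δz/z)²) = √(0.00673 + 0.0248) = 0.178, so δp = 291.
Q = p + s + w: δQ = √(δp² + δs² + δw²) = √(84700 + 24.0 + 2020) = 294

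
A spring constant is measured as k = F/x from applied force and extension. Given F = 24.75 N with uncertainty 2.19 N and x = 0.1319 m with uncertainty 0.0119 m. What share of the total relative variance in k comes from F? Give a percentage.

(δk/k)² = (1·δF/F)² + (-1·δx/x)²
  F term: (1×0.0885)² = 0.00783
  x term: (-1×0.0902)² = 0.00814
Total = 0.0160. Share from F = 0.00783/0.0160 = 0.490.

49.0%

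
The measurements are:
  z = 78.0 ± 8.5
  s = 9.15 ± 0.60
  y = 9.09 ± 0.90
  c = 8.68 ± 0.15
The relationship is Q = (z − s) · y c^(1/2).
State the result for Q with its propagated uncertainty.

Let u = z − s = 68.8. δu = √(δz² + δs²) = √(72.2 + 0.360) = 8.52, so δu/u = 0.124.
Q is then a monomial in u, y, c:
δQ/Q = √((δu/u)² + (1·δy/y)² + (½·δc/c)²) = √(0.0153 + 0.00980 + 7.47e-05) = 0.159
Q = 1840, so δQ = 0.159 × 1840 = 293.

1840 ± 293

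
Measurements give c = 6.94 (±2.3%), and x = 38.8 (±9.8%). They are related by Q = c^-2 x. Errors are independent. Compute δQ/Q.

Q is a product of powers, so relative uncertainties combine in quadrature:
  (-2·δc/c)² = (-2×0.0230)² = 0.00212;  (1·δx/x)² = (1×0.0980)² = 0.00960
δQ/Q = √(0.0117) = 0.108

0.108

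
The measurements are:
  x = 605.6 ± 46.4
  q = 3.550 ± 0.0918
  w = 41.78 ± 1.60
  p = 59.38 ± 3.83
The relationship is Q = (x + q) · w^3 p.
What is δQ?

4.01e+08

Let u = x + q = 609.1. δu = √(δx² + δq²) = √(2150 + 0.00843) = 46.4, so δu/u = 0.0762.
Q is then a monomial in u, w, p:
δQ/Q = √((δu/u)² + (3·δw/w)² + (1·δp/p)²) = √(0.00580 + 0.0132 + 0.00416) = 0.152
Q = 2.638e+09, so δQ = 0.152 × 2.638e+09 = 4.01e+08.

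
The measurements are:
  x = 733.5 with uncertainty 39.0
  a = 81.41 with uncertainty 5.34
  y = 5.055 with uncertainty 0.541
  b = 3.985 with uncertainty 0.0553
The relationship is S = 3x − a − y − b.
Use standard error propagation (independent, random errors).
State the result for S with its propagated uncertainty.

2110 ± 117

Each term contributes (cᵢ δxᵢ)² to (δS)²:
  (3·δx)² = 13700;  (δa)² = 28.5;  (δy)² = 0.293;  (δb)² = 0.00306
δS = √(13700) = 117
S = 2110.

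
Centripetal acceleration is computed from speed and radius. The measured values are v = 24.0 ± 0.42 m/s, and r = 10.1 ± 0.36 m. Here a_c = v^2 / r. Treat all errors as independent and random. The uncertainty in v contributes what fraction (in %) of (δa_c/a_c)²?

49.1%

(δa_c/a_c)² = (2·δv/v)² + (-1·δr/r)²
  v term: (2×0.0175)² = 0.00122
  r term: (-1×0.0356)² = 0.00127
Total = 0.00250. Share from v = 0.00122/0.00250 = 0.491.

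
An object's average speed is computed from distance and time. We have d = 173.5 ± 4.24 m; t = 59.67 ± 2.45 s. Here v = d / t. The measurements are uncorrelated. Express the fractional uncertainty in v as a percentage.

v is a product of powers, so relative uncertainties combine in quadrature:
  (1·δd/d)² = (1×0.0244)² = 0.000597;  (-1·δt/t)² = (-1×0.0411)² = 0.00169
δv/v = √(0.00228) = 0.0478

4.78%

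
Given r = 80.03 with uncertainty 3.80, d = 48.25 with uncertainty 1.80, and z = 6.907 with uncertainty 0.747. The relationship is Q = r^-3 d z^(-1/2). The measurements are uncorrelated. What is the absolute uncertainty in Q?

Relative error in a monomial: (δQ/Q)² = Σ (nᵢ · δxᵢ/xᵢ)².
  (-3·δr/r)² = (-3×0.0475)² = 0.0203;  (1·δd/d)² = (1×0.0373)² = 0.00139;  (−½·δz/z)² = (-0.5×0.108)² = 0.00292
δQ/Q = √(0.0246) = 0.157
Q = 3.582e-05, so δQ = 0.157 × 3.582e-05 = 5.62e-06.

5.62e-06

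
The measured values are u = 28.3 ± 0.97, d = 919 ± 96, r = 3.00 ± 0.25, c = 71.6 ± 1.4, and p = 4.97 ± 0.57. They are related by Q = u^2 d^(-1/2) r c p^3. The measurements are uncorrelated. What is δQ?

Q is a product of powers, so relative uncertainties combine in quadrature:
  (2·δu/u)² = (2×0.0343)² = 0.00470;  (−½·δd/d)² = (-0.5×0.104)² = 0.00273;  (1·δr/r)² = (1×0.0833)² = 0.00694;  (1·δc/c)² = (1×0.0196)² = 0.000382;  (3·δp/p)² = (3×0.115)² = 0.118
δQ/Q = √(0.133) = 0.365
Q = 6.97e+05, so δQ = 0.365 × 6.97e+05 = 2.54e+05.

2.54e+05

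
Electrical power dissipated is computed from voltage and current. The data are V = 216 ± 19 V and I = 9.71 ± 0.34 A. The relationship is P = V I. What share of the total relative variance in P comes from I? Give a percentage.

(δP/P)² = (1·δV/V)² + (1·δI/I)²
  V term: (1×0.0880)² = 0.00774
  I term: (1×0.0350)² = 0.00123
Total = 0.00896. Share from I = 0.00123/0.00896 = 0.137.

13.7%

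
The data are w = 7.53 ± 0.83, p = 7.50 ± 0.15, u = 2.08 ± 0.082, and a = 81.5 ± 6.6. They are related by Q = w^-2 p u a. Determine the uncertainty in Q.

For a monomial Q ∝ w^-2, p, u, a, fractional errors add in quadrature:
  (-2·δw/w)² = (-2×0.110)² = 0.0486;  (1·δp/p)² = (1×0.0200)² = 0.000400;  (1·δu/u)² = (1×0.0394)² = 0.00155;  (1·δa/a)² = (1×0.0810)² = 0.00656
δQ/Q = √(0.0571) = 0.239
Q = 22.4, so δQ = 0.239 × 22.4 = 5.36.

5.36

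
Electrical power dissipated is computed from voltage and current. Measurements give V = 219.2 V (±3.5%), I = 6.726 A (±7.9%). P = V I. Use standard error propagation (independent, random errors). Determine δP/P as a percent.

8.64%

For a monomial P ∝ V, I, fractional errors add in quadrature:
  (1·δV/V)² = (1×0.0350)² = 0.00123;  (1·δI/I)² = (1×0.0790)² = 0.00624
δP/P = √(0.00747) = 0.0864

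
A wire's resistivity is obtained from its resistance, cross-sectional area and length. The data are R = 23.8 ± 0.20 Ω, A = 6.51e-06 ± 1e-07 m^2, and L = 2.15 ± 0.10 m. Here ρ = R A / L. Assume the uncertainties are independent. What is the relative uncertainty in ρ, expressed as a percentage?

Each factor contributes (exponent × relative error)² to (δρ/ρ)²:
  (1·δR/R)² = (1×0.00840)² = 7.06e-05;  (1·δA/A)² = (1×0.0154)² = 0.000236;  (-1·δL/L)² = (-1×0.0465)² = 0.00216
δρ/ρ = √(0.00247) = 0.0497

4.97%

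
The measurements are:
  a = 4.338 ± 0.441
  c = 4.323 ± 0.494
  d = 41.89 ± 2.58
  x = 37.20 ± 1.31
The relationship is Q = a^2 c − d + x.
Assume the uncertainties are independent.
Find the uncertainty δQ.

19.2

Let p = a^2·c = 81.35. δp/p = √((2·δa/a)² + (1·δc/c)²) = √(0.0413 + 0.0131) = 0.233, so δp = 19.0.
Q = p − d + x: δQ = √(δp² + δd² + δx²) = √(360 + 6.66 + 1.72) = 19.2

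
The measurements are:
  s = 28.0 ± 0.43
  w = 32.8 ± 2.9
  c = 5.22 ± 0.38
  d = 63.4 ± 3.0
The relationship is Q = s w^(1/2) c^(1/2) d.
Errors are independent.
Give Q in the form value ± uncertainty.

Since Q is a product/quotient, work with relative uncertainties:
  (1·δs/s)² = (1×0.0154)² = 0.000236;  (½·δw/w)² = (0.5×0.0884)² = 0.00195;  (½·δc/c)² = (0.5×0.0728)² = 0.00132;  (1·δd/d)² = (1×0.0473)² = 0.00224
δQ/Q = √(0.00575) = 0.0759
Q = 23200, so δQ = 0.0759 × 23200 = 1760.

23200 ± 1760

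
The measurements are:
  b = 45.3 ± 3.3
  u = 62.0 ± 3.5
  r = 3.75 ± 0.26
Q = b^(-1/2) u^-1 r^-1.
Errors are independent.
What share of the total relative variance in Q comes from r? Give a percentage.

51.6%

(δQ/Q)² = (−½·δb/b)² + (-1·δu/u)² + (-1·δr/r)²
  b term: (-0.5×0.0728)² = 0.00133
  u term: (-1×0.0565)² = 0.00319
  r term: (-1×0.0693)² = 0.00481
Total = 0.00932. Share from r = 0.00481/0.00932 = 0.516.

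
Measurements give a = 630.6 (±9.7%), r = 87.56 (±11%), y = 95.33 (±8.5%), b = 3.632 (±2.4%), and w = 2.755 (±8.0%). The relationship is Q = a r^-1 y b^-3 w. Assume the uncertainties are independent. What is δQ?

7.93

Since Q is a product/quotient, work with relative uncertainties:
  (1·δa/a)² = (1×0.0970)² = 0.00941;  (-1·δr/r)² = (-1×0.110)² = 0.0121;  (1·δy/y)² = (1×0.0850)² = 0.00722;  (-3·δb/b)² = (-3×0.0240)² = 0.00518;  (1·δw/w)² = (1×0.0800)² = 0.00640
δQ/Q = √(0.0403) = 0.201
Q = 39.48, so δQ = 0.201 × 39.48 = 7.93.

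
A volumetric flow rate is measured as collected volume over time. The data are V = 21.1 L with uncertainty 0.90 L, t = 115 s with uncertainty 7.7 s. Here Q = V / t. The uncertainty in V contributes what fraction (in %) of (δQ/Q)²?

28.9%

(δQ/Q)² = (1·δV/V)² + (-1·δt/t)²
  V term: (1×0.0427)² = 0.00182
  t term: (-1×0.0670)² = 0.00448
Total = 0.00630. Share from V = 0.00182/0.00630 = 0.289.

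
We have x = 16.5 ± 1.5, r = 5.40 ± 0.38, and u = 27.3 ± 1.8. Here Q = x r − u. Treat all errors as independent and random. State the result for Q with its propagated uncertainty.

61.8 ± 10.4

Let p = x·r = 89.1. δp/p = √((1·δx/x)² + (1·δr/r)²) = √(0.00826 + 0.00495) = 0.115, so δp = 10.2.
Q = p − u: δQ = √(δp² + δu²) = √(105 + 3.24) = 10.4
Q = 61.8.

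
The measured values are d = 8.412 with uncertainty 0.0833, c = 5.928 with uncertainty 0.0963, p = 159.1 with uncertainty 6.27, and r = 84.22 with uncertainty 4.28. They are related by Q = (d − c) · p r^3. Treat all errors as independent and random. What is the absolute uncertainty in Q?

Let u = d − c = 2.484. δu = √(δd² + δc²) = √(0.00694 + 0.00927) = 0.127, so δu/u = 0.0513.
Q is then a monomial in u, p, r:
δQ/Q = √((δu/u)² + (1·δp/p)² + (3·δr/r)²) = √(0.00263 + 0.00155 + 0.0232) = 0.166
Q = 2.361e+08, so δQ = 0.166 × 2.361e+08 = 3.91e+07.

3.91e+07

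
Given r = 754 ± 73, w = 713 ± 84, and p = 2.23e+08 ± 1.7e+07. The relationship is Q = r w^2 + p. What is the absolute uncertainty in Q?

Let h = r·w^2 = 3.83e+08. δh/h = √((1·δr/r)² + (2·δw/w)²) = √(0.00937 + 0.0555) = 0.255, so δh = 9.76e+07.
Q = h + p: δQ = √(δh² + δp²) = √(9.53e+15 + 2.89e+14) = 9.91e+07

9.91e+07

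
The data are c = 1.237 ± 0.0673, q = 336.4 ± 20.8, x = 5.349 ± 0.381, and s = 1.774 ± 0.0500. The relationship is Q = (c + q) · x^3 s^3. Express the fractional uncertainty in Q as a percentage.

23.8%

Let u = c + q = 337.6. δu = √(δc² + δq²) = √(0.00453 + 433) = 20.8, so δu/u = 0.0616.
Q is then a monomial in u, x, s:
δQ/Q = √((δu/u)² + (3·δx/x)² + (3·δs/s)²) = √(0.00380 + 0.0457 + 0.00715) = 0.238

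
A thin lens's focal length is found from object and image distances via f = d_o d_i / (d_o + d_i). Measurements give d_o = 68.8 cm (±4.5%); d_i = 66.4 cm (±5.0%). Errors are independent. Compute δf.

∂f/∂d_o = (d_i/(d_o+d_i))² = 0.241;  ∂f/∂d_i = (d_o/(d_o+d_i))² = 0.259
δf = √((∂f/∂d_o · δd_o)² + (∂f/∂d_i · δd_i)²) = √(0.558 + 0.739) = 1.14 cm

1.14 cm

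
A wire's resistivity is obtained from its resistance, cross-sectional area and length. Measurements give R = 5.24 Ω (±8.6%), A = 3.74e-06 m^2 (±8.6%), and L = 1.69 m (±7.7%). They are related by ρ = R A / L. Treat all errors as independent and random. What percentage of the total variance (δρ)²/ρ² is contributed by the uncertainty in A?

35.7%

(δρ/ρ)² = (1·δR/R)² + (1·δA/A)² + (-1·δL/L)²
  R term: (1×0.0860)² = 0.00740
  A term: (1×0.0860)² = 0.00740
  L term: (-1×0.0770)² = 0.00593
Total = 0.0207. Share from A = 0.00740/0.0207 = 0.357.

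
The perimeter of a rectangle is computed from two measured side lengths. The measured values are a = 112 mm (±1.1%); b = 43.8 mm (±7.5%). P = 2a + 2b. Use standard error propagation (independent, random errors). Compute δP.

7.02 mm

Sums and differences: (δP)² = Σ (cᵢ δxᵢ)².
  (2·δa)² = 6.07;  (2·δb)² = 43.2
δP = √(49.2) = 7.02 mm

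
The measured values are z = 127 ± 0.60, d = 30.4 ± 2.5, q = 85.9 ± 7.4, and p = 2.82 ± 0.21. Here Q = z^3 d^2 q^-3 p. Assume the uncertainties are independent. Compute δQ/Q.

0.316

Since Q is a product/quotient, work with relative uncertainties:
  (3·δz/z)² = (3×0.00472)² = 0.000201;  (2·δd/d)² = (2×0.0822)² = 0.0271;  (-3·δq/q)² = (-3×0.0861)² = 0.0668;  (1·δp/p)² = (1×0.0745)² = 0.00555
δQ/Q = √(0.0996) = 0.316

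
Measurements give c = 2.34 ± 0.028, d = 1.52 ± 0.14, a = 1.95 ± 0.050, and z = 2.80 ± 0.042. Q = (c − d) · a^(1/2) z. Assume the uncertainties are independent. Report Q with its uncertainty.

3.21 ± 0.562

Let u = c − d = 0.820. δu = √(δc² + δd²) = √(0.000784 + 0.0196) = 0.143, so δu/u = 0.174.
Q is then a monomial in u, a, z:
δQ/Q = √((δu/u)² + (½·δa/a)² + (1·δz/z)²) = √(0.0303 + 0.000164 + 0.000225) = 0.175
Q = 3.21, so δQ = 0.175 × 3.21 = 0.562.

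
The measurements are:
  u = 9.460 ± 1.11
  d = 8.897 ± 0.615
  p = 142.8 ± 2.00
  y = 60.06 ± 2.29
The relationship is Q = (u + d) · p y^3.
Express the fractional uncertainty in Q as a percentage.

13.4%

Let w = u + d = 18.36. δw = √(δu² + δd²) = √(1.23 + 0.378) = 1.27, so δw/w = 0.0691.
Q is then a monomial in w, p, y:
δQ/Q = √((δw/w)² + (1·δp/p)² + (3·δy/y)²) = √(0.00478 + 0.000196 + 0.0131) = 0.134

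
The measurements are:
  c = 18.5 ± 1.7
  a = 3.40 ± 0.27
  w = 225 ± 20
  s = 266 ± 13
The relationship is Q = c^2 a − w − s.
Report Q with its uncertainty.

Let p = c^2·a = 1160. δp/p = √((2·δc/c)² + (1·δa/a)²) = √(0.0338 + 0.00631) = 0.200, so δp = 233.
Q = p − w − s: δQ = √(δp² + δw² + δs²) = √(54300 + 400 + 169) = 234
Q = 673.

673 ± 234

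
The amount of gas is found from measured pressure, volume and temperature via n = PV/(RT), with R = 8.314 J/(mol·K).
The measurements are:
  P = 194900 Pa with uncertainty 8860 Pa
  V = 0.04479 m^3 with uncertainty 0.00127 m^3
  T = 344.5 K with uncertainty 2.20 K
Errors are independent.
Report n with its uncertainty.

Relative error in a monomial: (δn/n)² = Σ (nᵢ · δxᵢ/xᵢ)².
  (1·δP/P)² = (1×0.0455)² = 0.00207;  (1·δV/V)² = (1×0.0284)² = 0.000804;  (-1·δT/T)² = (-1×0.00639)² = 4.08e-05
δn/n = √(0.00291) = 0.0540
n = 3.048 mol, so δn = 0.0540 × 3.048 = 0.164 mol.

3.048 ± 0.164 mol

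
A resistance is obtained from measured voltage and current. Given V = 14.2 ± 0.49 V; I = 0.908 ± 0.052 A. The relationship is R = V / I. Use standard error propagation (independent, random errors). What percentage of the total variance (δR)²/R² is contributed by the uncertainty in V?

26.6%

(δR/R)² = (1·δV/V)² + (-1·δI/I)²
  V term: (1×0.0345)² = 0.00119
  I term: (-1×0.0573)² = 0.00328
Total = 0.00447. Share from V = 0.00119/0.00447 = 0.266.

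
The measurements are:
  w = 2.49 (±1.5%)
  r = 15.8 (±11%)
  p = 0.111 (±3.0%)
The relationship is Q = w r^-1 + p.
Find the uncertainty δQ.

Let h = w·r^-1 = 0.158. δh/h = √((1·δw/w)² + (-1·δr/r)²) = √(0.000225 + 0.0121) = 0.111, so δh = 0.0175.
Q = h + p: δQ = √(δh² + δp²) = √(0.000306 + 1.11e-05) = 0.0178

0.0178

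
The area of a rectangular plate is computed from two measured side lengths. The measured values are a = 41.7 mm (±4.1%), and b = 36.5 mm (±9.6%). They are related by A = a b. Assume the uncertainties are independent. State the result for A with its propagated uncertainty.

A is a product of powers, so relative uncertainties combine in quadrature:
  (1·δa/a)² = (1×0.0410)² = 0.00168;  (1·δb/b)² = (1×0.0960)² = 0.00922
δA/A = √(0.0109) = 0.104
A = 1520 mm^2, so δA = 0.104 × 1520 = 159 mm^2.

1520 ± 159 mm^2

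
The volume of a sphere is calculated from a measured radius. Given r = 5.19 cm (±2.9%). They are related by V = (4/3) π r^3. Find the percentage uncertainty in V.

V ∝ r^3, so δV/V = |3| · δr/r = 3 × 0.0290 = 0.0870.

8.70%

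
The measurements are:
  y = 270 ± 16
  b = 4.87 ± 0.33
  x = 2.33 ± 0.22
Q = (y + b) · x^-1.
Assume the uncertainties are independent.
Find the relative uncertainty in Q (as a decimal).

0.111

Let u = y + b = 275. δu = √(δy² + δb²) = √(256 + 0.109) = 16.0, so δu/u = 0.0582.
Q is then a monomial in u, x:
δQ/Q = √((δu/u)² + (-1·δx/x)²) = √(0.00339 + 0.00892) = 0.111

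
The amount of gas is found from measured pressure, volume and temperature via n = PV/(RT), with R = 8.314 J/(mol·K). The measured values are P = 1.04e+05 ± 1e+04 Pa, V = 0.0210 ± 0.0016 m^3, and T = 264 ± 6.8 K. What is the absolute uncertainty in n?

Since n is a product/quotient, work with relative uncertainties:
  (1·δP/P)² = (1×0.0962)² = 0.00925;  (1·δV/V)² = (1×0.0762)² = 0.00580;  (-1·δT/T)² = (-1×0.0258)² = 0.000663
δn/n = √(0.0157) = 0.125
n = 0.995 mol, so δn = 0.125 × 0.995 = 0.125 mol.

0.125 mol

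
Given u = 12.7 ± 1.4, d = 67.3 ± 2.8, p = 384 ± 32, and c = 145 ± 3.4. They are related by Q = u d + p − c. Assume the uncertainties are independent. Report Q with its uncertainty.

Let w = u·d = 855. δw/w = √((1·δu/u)² + (1·δd/d)²) = √(0.0122 + 0.00173) = 0.118, so δw = 101.
Q = w + p − c: δQ = √(δw² + δp² + δc²) = √(10100 + 1020 + 11.6) = 106
Q = 1090.

1090 ± 106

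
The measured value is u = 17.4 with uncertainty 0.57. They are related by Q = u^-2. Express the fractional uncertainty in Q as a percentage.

Each factor contributes (exponent × relative error)² to (δQ/Q)²:
  (-2·δu/u)² = (-2×0.0328)² = 0.00429
δQ/Q = √(0.00429) = 0.0655

6.55%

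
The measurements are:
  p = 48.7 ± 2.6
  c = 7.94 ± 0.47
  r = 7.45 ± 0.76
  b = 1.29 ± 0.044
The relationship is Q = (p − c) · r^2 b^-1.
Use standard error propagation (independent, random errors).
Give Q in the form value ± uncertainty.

1750 ± 380

Let u = p − c = 40.8. δu = √(δp² + δc²) = √(6.76 + 0.221) = 2.64, so δu/u = 0.0648.
Q is then a monomial in u, r, b:
δQ/Q = √((δu/u)² + (2·δr/r)² + (-1·δb/b)²) = √(0.00420 + 0.0416 + 0.00116) = 0.217
Q = 1750, so δQ = 0.217 × 1750 = 380.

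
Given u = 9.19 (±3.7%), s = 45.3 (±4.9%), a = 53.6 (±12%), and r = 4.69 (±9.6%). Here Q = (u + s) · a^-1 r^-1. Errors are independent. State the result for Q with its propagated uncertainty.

0.217 ± 0.0345

Let w = u + s = 54.5. δw = √(δu² + δs²) = √(0.116 + 4.93) = 2.25, so δw/w = 0.0412.
Q is then a monomial in w, a, r:
δQ/Q = √((δw/w)² + (-1·δa/a)² + (-1·δr/r)²) = √(0.00170 + 0.0144 + 0.00922) = 0.159
Q = 0.217, so δQ = 0.159 × 0.217 = 0.0345.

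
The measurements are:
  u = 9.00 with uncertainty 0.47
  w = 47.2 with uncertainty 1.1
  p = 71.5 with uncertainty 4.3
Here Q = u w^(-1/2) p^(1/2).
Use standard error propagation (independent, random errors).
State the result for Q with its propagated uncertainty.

Q is a product of powers, so relative uncertainties combine in quadrature:
  (1·δu/u)² = (1×0.0522)² = 0.00273;  (−½·δw/w)² = (-0.5×0.0233)² = 0.000136;  (½·δp/p)² = (0.5×0.0601)² = 0.000904
δQ/Q = √(0.00377) = 0.0614
Q = 11.1, so δQ = 0.0614 × 11.1 = 0.680.

11.1 ± 0.680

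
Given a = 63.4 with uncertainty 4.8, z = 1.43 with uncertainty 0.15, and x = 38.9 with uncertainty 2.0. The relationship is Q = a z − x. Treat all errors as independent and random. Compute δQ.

11.9

Let p = a·z = 90.7. δp/p = √((1·δa/a)² + (1·δz/z)²) = √(0.00573 + 0.0110) = 0.129, so δp = 11.7.
Q = p − x: δQ = √(δp² + δx²) = √(138 + 4.00) = 11.9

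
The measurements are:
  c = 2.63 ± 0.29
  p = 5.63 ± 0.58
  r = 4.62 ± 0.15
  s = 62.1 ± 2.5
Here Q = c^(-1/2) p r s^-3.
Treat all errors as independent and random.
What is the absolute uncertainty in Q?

Each factor contributes (exponent × relative error)² to (δQ/Q)²:
  (−½·δc/c)² = (-0.5×0.110)² = 0.00304;  (1·δp/p)² = (1×0.103)² = 0.0106;  (1·δr/r)² = (1×0.0325)² = 0.00105;  (-3·δs/s)² = (-3×0.0403)² = 0.0146
δQ/Q = √(0.0293) = 0.171
Q = 6.7e-05, so δQ = 0.171 × 6.7e-05 = 1.15e-05.

1.15e-05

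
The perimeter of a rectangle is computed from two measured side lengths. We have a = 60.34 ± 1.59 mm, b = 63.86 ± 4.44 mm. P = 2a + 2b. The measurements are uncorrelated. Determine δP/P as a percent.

3.80%

P is a linear combination, so absolute uncertainties add in quadrature:
  (2·δa)² = 10.1;  (2·δb)² = 78.9
δP = √(89.0) = 9.43 mm
P = 248.4 mm, so δP/P = 9.43/248.4 = 0.0380.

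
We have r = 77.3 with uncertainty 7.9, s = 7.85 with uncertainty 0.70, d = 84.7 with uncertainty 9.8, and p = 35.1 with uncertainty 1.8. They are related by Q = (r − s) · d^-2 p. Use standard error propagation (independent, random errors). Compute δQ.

0.0894

Let u = r − s = 69.5. δu = √(δr² + δs²) = √(62.4 + 0.490) = 7.93, so δu/u = 0.114.
Q is then a monomial in u, d, p:
δQ/Q = √((δu/u)² + (-2·δd/d)² + (1·δp/p)²) = √(0.0130 + 0.0535 + 0.00263) = 0.263
Q = 0.340, so δQ = 0.263 × 0.340 = 0.0894.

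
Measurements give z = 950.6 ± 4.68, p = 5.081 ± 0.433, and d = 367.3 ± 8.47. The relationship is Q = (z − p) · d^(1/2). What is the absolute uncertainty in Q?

Let u = z − p = 945.5. δu = √(δz² + δp²) = √(21.9 + 0.187) = 4.70, so δu/u = 0.00497.
Q is then a monomial in u, d:
δQ/Q = √((δu/u)² + (½·δd/d)²) = √(2.47e-05 + 0.000133) = 0.0126
Q = 18120, so δQ = 0.0126 × 18120 = 228.

228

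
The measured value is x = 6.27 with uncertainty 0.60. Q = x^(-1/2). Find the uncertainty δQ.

0.0191

Q ∝ x^(-1/2), so δQ/Q = |−½| · δx/x = 0.5 × 0.0957 = 0.0478.
Q = 0.399, so δQ = 0.0478 × 0.399 = 0.0191.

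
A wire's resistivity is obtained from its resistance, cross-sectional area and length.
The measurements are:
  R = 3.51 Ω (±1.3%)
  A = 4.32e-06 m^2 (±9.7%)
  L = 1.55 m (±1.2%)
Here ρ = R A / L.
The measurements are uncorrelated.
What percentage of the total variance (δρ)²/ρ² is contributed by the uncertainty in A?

96.8%

(δρ/ρ)² = (1·δR/R)² + (1·δA/A)² + (-1·δL/L)²
  R term: (1×0.0130)² = 0.000169
  A term: (1×0.0970)² = 0.00941
  L term: (-1×0.0120)² = 0.000144
Total = 0.00972. Share from A = 0.00941/0.00972 = 0.968.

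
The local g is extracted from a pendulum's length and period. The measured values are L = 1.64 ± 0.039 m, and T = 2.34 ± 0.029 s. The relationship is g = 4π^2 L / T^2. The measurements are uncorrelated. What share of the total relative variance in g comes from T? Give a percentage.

(δg/g)² = (1·δL/L)² + (-2·δT/T)²
  L term: (1×0.0238)² = 0.000566
  T term: (-2×0.0124)² = 0.000614
Total = 0.00118. Share from T = 0.000614/0.00118 = 0.521.

52.1%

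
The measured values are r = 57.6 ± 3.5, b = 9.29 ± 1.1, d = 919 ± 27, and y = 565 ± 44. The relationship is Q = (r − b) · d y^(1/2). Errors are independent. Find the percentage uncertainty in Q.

Let u = r − b = 48.3. δu = √(δr² + δb²) = √(12.2 + 1.21) = 3.67, so δu/u = 0.0759.
Q is then a monomial in u, d, y:
δQ/Q = √((δu/u)² + (1·δd/d)² + (½·δy/y)²) = √(0.00577 + 0.000863 + 0.00152) = 0.0903

9.03%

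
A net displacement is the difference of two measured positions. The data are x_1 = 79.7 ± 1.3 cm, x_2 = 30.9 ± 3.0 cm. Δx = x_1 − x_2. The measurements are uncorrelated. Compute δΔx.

Absolute uncertainties add in quadrature for a linear combination:
  (δx_1)² = 1.69;  (δx_2)² = 9.00
δΔx = √(10.7) = 3.27 cm

3.27 cm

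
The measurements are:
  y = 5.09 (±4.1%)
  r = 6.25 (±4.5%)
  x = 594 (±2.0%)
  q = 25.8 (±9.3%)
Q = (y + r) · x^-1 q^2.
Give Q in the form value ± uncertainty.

12.7 ± 2.41

Let u = y + r = 11.3. δu = √(δy² + δr²) = √(0.0436 + 0.0791) = 0.350, so δu/u = 0.0309.
Q is then a monomial in u, x, q:
δQ/Q = √((δu/u)² + (-1·δx/x)² + (2·δq/q)²) = √(0.000954 + 0.000400 + 0.0346) = 0.190
Q = 12.7, so δQ = 0.190 × 12.7 = 2.41.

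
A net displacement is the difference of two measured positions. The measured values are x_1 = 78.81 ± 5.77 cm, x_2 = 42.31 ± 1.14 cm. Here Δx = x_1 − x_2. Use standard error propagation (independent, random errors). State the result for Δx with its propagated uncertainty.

Each term contributes (cᵢ δxᵢ)² to (δΔx)²:
  (δx_1)² = 33.3;  (δx_2)² = 1.30
δΔx = √(34.6) = 5.88 cm
Δx = 36.50 cm.

36.50 ± 5.88 cm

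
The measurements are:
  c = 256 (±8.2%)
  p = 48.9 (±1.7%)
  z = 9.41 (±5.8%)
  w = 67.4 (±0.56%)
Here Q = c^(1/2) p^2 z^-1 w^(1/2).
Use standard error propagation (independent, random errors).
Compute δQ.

2630

Q is a product of powers, so relative uncertainties combine in quadrature:
  (½·δc/c)² = (0.5×0.0820)² = 0.00168;  (2·δp/p)² = (2×0.0170)² = 0.00116;  (-1·δz/z)² = (-1×0.0580)² = 0.00336;  (½·δw/w)² = (0.5×0.00560)² = 7.84e-06
δQ/Q = √(0.00621) = 0.0788
Q = 33400, so δQ = 0.0788 × 33400 = 2630.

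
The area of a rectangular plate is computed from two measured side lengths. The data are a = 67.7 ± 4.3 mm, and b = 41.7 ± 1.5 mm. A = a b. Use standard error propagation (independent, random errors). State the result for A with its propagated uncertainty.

2820 ± 206 mm^2

Relative error in a monomial: (δA/A)² = Σ (nᵢ · δxᵢ/xᵢ)².
  (1·δa/a)² = (1×0.0635)² = 0.00403;  (1·δb/b)² = (1×0.0360)² = 0.00129
δA/A = √(0.00533) = 0.0730
A = 2820 mm^2, so δA = 0.0730 × 2820 = 206 mm^2.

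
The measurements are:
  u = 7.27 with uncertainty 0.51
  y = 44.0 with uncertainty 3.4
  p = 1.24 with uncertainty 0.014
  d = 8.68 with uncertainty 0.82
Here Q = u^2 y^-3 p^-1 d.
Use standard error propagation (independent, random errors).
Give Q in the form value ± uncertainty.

Relative error in a monomial: (δQ/Q)² = Σ (nᵢ · δxᵢ/xᵢ)².
  (2·δu/u)² = (2×0.0702)² = 0.0197;  (-3·δy/y)² = (-3×0.0773)² = 0.0537;  (-1·δp/p)² = (-1×0.0113)² = 0.000127;  (1·δd/d)² = (1×0.0945)² = 0.00892
δQ/Q = √(0.0825) = 0.287
Q = 0.00434, so δQ = 0.287 × 0.00434 = 0.00125.

0.00434 ± 0.00125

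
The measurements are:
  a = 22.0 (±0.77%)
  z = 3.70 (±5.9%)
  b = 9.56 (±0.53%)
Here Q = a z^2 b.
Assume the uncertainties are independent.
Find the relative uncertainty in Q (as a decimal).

Each factor contributes (exponent × relative error)² to (δQ/Q)²:
  (1·δa/a)² = (1×0.00770)² = 5.93e-05;  (2·δz/z)² = (2×0.0590)² = 0.0139;  (1·δb/b)² = (1×0.00530)² = 2.81e-05
δQ/Q = √(0.0140) = 0.118

0.118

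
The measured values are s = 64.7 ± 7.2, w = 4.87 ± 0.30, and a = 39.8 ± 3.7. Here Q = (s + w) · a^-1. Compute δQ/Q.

Let u = s + w = 69.6. δu = √(δs² + δw²) = √(51.8 + 0.0900) = 7.21, so δu/u = 0.104.
Q is then a monomial in u, a:
δQ/Q = √((δu/u)² + (-1·δa/a)²) = √(0.0107 + 0.00864) = 0.139

0.139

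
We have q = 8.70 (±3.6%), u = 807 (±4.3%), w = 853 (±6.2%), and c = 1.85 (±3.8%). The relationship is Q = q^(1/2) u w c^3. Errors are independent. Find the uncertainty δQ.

Each factor contributes (exponent × relative error)² to (δQ/Q)²:
  (½·δq/q)² = (0.5×0.0360)² = 0.000324;  (1·δu/u)² = (1×0.0430)² = 0.00185;  (1·δw/w)² = (1×0.0620)² = 0.00384;  (3·δc/c)² = (3×0.0380)² = 0.0130
δQ/Q = √(0.0190) = 0.138
Q = 1.29e+07, so δQ = 0.138 × 1.29e+07 = 1.77e+06.

1.77e+06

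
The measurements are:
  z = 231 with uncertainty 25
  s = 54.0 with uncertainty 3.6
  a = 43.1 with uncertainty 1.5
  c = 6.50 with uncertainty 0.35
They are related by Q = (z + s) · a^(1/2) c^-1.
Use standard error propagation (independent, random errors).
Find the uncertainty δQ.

30.3

Let u = z + s = 285. δu = √(δz² + δs²) = √(625 + 13.0) = 25.3, so δu/u = 0.0886.
Q is then a monomial in u, a, c:
δQ/Q = √((δu/u)² + (½·δa/a)² + (-1·δc/c)²) = √(0.00785 + 0.000303 + 0.00290) = 0.105
Q = 288, so δQ = 0.105 × 288 = 30.3.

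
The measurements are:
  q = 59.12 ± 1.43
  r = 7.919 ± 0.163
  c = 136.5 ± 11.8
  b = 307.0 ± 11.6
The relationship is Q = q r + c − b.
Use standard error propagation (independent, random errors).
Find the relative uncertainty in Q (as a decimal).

0.0747

Let p = q·r = 468.2. δp/p = √((1·δq/q)² + (1·δr/r)²) = √(0.000585 + 0.000424) = 0.0318, so δp = 14.9.
Q = p + c − b: δQ = √(δp² + δc² + δb²) = √(221 + 139 + 135) = 22.2
Q = 297.7, so δQ/Q = 22.2/297.7 = 0.0747.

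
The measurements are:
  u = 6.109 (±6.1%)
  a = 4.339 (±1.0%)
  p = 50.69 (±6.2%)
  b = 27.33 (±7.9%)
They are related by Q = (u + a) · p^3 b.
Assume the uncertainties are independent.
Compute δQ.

Let w = u + a = 10.45. δw = √(δu² + δa²) = √(0.139 + 0.00188) = 0.375, so δw/w = 0.0359.
Q is then a monomial in w, p, b:
δQ/Q = √((δw/w)² + (3·δp/p)² + (1·δb/b)²) = √(0.00129 + 0.0346 + 0.00624) = 0.205
Q = 3.719e+07, so δQ = 0.205 × 3.719e+07 = 7.63e+06.

7.63e+06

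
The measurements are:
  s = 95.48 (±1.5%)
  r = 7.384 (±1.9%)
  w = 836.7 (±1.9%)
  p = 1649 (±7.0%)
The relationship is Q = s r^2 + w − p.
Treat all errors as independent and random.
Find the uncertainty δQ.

243

Let h = s·r^2 = 5206. δh/h = √((1·δs/s)² + (2·δr/r)²) = √(0.000225 + 0.00144) = 0.0409, so δh = 213.
Q = h + w − p: δQ = √(δh² + δw² + δp²) = √(45200 + 253 + 13300) = 243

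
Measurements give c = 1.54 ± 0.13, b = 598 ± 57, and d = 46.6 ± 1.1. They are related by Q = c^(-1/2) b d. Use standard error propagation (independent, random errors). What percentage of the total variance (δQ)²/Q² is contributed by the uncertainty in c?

(δQ/Q)² = (−½·δc/c)² + (1·δb/b)² + (1·δd/d)²
  c term: (-0.5×0.0844)² = 0.00178
  b term: (1×0.0953)² = 0.00909
  d term: (1×0.0236)² = 0.000557
Total = 0.0114. Share from c = 0.00178/0.0114 = 0.156.

15.6%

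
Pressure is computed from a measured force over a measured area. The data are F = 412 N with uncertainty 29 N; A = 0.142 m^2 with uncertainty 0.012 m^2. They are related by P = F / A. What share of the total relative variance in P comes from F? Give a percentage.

(δP/P)² = (1·δF/F)² + (-1·δA/A)²
  F term: (1×0.0704)² = 0.00495
  A term: (-1×0.0845)² = 0.00714
Total = 0.0121. Share from F = 0.00495/0.0121 = 0.410.

41.0%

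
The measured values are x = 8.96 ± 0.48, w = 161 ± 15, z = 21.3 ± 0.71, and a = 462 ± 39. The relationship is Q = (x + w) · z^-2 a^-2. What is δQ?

Let u = x + w = 170. δu = √(δx² + δw²) = √(0.230 + 225) = 15.0, so δu/u = 0.0883.
Q is then a monomial in u, z, a:
δQ/Q = √((δu/u)² + (-2·δz/z)² + (-2·δa/a)²) = √(0.00780 + 0.00444 + 0.0285) = 0.202
Q = 1.76e-06, so δQ = 0.202 × 1.76e-06 = 3.54e-07.

3.54e-07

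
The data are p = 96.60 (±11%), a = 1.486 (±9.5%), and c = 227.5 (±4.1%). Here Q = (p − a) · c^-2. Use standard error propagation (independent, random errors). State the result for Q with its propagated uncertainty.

Let u = p − a = 95.11. δu = √(δp² + δa²) = √(113 + 0.0199) = 10.6, so δu/u = 0.112.
Q is then a monomial in u, c:
δQ/Q = √((δu/u)² + (-2·δc/c)²) = √(0.0125 + 0.00672) = 0.139
Q = 0.001838, so δQ = 0.139 × 0.001838 = 0.000255.

0.001838 ± 0.000255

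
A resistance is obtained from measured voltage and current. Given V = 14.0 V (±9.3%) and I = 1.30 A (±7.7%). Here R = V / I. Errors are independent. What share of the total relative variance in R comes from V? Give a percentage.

(δR/R)² = (1·δV/V)² + (-1·δI/I)²
  V term: (1×0.0930)² = 0.00865
  I term: (-1×0.0770)² = 0.00593
Total = 0.0146. Share from V = 0.00865/0.0146 = 0.593.

59.3%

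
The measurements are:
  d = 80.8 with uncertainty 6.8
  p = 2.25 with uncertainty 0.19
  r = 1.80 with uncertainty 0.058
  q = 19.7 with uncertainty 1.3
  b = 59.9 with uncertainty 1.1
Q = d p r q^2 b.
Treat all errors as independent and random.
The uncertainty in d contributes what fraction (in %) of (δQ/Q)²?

21.5%

(δQ/Q)² = (1·δd/d)² + (1·δp/p)² + (1·δr/r)² + (2·δq/q)² + (1·δb/b)²
  d term: (1×0.0842)² = 0.00708
  p term: (1×0.0844)² = 0.00713
  r term: (1×0.0322)² = 0.00104
  q term: (2×0.0660)² = 0.0174
  b term: (1×0.0184)² = 0.000337
Total = 0.0330. Share from d = 0.00708/0.0330 = 0.215.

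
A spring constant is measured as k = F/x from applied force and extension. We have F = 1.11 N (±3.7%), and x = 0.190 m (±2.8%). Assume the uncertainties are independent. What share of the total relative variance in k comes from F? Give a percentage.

(δk/k)² = (1·δF/F)² + (-1·δx/x)²
  F term: (1×0.0370)² = 0.00137
  x term: (-1×0.0280)² = 0.000784
Total = 0.00215. Share from F = 0.00137/0.00215 = 0.636.

63.6%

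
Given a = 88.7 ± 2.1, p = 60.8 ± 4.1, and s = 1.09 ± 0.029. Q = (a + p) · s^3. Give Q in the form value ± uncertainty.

194 ± 16.6

Let u = a + p = 150. δu = √(δa² + δp²) = √(4.41 + 16.8) = 4.61, so δu/u = 0.0308.
Q is then a monomial in u, s:
δQ/Q = √((δu/u)² + (3·δs/s)²) = √(0.000949 + 0.00637) = 0.0856
Q = 194, so δQ = 0.0856 × 194 = 16.6.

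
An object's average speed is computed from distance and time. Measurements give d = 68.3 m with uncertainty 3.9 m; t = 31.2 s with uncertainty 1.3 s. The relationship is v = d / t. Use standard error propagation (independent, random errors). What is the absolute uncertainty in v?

Relative error in a monomial: (δv/v)² = Σ (nᵢ · δxᵢ/xᵢ)².
  (1·δd/d)² = (1×0.0571)² = 0.00326;  (-1·δt/t)² = (-1×0.0417)² = 0.00174
δv/v = √(0.00500) = 0.0707
v = 2.19 m/s, so δv = 0.0707 × 2.19 = 0.155 m/s.

0.155 m/s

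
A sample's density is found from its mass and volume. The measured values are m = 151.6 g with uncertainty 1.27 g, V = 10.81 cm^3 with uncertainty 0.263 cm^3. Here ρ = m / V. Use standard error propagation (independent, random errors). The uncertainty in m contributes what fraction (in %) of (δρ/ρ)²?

10.6%

(δρ/ρ)² = (1·δm/m)² + (-1·δV/V)²
  m term: (1×0.00838)² = 7.02e-05
  V term: (-1×0.0243)² = 0.000592
Total = 0.000662. Share from m = 7.02e-05/0.000662 = 0.106.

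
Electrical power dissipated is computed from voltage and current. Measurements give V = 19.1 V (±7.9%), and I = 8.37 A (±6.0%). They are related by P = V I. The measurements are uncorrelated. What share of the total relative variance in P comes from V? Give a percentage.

63.4%

(δP/P)² = (1·δV/V)² + (1·δI/I)²
  V term: (1×0.0790)² = 0.00624
  I term: (1×0.0600)² = 0.00360
Total = 0.00984. Share from V = 0.00624/0.00984 = 0.634.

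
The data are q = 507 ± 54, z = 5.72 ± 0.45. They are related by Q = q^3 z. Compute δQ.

Relative error in a monomial: (δQ/Q)² = Σ (nᵢ · δxᵢ/xᵢ)².
  (3·δq/q)² = (3×0.107)² = 0.102;  (1·δz/z)² = (1×0.0787)² = 0.00619
δQ/Q = √(0.108) = 0.329
Q = 7.45e+08, so δQ = 0.329 × 7.45e+08 = 2.45e+08.

2.45e+08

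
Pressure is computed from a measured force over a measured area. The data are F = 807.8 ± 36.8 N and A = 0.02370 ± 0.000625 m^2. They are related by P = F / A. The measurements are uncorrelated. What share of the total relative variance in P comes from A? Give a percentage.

25.1%

(δP/P)² = (1·δF/F)² + (-1·δA/A)²
  F term: (1×0.0456)² = 0.00208
  A term: (-1×0.0264)² = 0.000695
Total = 0.00277. Share from A = 0.000695/0.00277 = 0.251.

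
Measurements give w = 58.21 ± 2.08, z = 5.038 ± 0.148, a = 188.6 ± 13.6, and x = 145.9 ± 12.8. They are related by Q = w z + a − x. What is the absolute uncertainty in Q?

Let p = w·z = 293.3. δp/p = √((1·δw/w)² + (1·δz/z)²) = √(0.00128 + 0.000863) = 0.0463, so δp = 13.6.
Q = p + a − x: δQ = √(δp² + δa² + δx²) = √(184 + 185 + 164) = 23.1

23.1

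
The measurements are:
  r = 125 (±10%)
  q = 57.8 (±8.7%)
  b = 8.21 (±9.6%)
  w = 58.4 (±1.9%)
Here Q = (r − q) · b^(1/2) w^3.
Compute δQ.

Let u = r − q = 67.2. δu = √(δr² + δq²) = √(156 + 25.3) = 13.5, so δu/u = 0.200.
Q is then a monomial in u, b, w:
δQ/Q = √((δu/u)² + (½·δb/b)² + (3·δw/w)²) = √(0.0402 + 0.00230 + 0.00325) = 0.214
Q = 3.84e+07, so δQ = 0.214 × 3.84e+07 = 8.2e+06.

8.2e+06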